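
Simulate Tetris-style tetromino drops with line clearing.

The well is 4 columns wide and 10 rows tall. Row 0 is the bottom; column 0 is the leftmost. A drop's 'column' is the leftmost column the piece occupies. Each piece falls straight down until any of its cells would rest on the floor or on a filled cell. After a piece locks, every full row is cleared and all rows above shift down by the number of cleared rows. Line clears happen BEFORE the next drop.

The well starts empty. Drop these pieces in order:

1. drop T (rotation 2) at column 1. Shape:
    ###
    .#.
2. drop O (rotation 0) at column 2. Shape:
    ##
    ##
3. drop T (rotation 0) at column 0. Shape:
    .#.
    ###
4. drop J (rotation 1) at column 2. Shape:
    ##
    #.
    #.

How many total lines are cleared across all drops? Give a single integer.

Drop 1: T rot2 at col 1 lands with bottom-row=0; cleared 0 line(s) (total 0); column heights now [0 2 2 2], max=2
Drop 2: O rot0 at col 2 lands with bottom-row=2; cleared 0 line(s) (total 0); column heights now [0 2 4 4], max=4
Drop 3: T rot0 at col 0 lands with bottom-row=4; cleared 0 line(s) (total 0); column heights now [5 6 5 4], max=6
Drop 4: J rot1 at col 2 lands with bottom-row=5; cleared 0 line(s) (total 0); column heights now [5 6 8 8], max=8

Answer: 0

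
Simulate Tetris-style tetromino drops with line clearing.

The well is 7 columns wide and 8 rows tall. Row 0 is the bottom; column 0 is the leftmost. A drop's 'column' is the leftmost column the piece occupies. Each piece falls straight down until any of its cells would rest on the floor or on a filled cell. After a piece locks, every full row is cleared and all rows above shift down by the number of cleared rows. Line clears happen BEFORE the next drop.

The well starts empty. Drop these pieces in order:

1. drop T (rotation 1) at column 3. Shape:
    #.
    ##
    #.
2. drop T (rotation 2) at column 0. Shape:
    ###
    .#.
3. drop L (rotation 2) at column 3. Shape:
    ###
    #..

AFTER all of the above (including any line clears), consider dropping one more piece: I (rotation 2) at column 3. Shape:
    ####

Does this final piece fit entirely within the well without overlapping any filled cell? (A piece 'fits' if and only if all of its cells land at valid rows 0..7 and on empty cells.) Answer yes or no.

Answer: yes

Derivation:
Drop 1: T rot1 at col 3 lands with bottom-row=0; cleared 0 line(s) (total 0); column heights now [0 0 0 3 2 0 0], max=3
Drop 2: T rot2 at col 0 lands with bottom-row=0; cleared 0 line(s) (total 0); column heights now [2 2 2 3 2 0 0], max=3
Drop 3: L rot2 at col 3 lands with bottom-row=3; cleared 0 line(s) (total 0); column heights now [2 2 2 5 5 5 0], max=5
Test piece I rot2 at col 3 (width 4): heights before test = [2 2 2 5 5 5 0]; fits = True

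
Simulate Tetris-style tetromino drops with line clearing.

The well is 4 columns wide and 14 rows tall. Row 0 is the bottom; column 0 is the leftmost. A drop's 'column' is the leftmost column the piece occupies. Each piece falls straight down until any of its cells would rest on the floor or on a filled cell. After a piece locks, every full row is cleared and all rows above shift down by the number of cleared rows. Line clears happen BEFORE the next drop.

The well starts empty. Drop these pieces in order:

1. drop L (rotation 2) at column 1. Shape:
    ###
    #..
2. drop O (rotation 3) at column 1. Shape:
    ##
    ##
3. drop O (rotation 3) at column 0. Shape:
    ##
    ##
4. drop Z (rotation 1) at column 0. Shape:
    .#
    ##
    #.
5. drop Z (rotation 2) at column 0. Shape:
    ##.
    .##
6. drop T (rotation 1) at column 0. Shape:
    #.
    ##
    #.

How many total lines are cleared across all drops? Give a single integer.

Answer: 0

Derivation:
Drop 1: L rot2 at col 1 lands with bottom-row=0; cleared 0 line(s) (total 0); column heights now [0 2 2 2], max=2
Drop 2: O rot3 at col 1 lands with bottom-row=2; cleared 0 line(s) (total 0); column heights now [0 4 4 2], max=4
Drop 3: O rot3 at col 0 lands with bottom-row=4; cleared 0 line(s) (total 0); column heights now [6 6 4 2], max=6
Drop 4: Z rot1 at col 0 lands with bottom-row=6; cleared 0 line(s) (total 0); column heights now [8 9 4 2], max=9
Drop 5: Z rot2 at col 0 lands with bottom-row=9; cleared 0 line(s) (total 0); column heights now [11 11 10 2], max=11
Drop 6: T rot1 at col 0 lands with bottom-row=11; cleared 0 line(s) (total 0); column heights now [14 13 10 2], max=14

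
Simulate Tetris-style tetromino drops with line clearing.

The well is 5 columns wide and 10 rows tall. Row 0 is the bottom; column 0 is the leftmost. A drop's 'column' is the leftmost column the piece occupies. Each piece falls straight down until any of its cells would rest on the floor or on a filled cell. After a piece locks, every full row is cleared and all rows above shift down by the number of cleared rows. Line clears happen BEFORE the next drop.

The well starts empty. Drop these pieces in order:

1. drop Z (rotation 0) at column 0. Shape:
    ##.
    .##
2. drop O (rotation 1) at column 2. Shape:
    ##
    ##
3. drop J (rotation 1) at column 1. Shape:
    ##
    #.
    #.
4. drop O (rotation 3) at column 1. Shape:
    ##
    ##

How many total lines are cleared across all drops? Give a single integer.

Answer: 0

Derivation:
Drop 1: Z rot0 at col 0 lands with bottom-row=0; cleared 0 line(s) (total 0); column heights now [2 2 1 0 0], max=2
Drop 2: O rot1 at col 2 lands with bottom-row=1; cleared 0 line(s) (total 0); column heights now [2 2 3 3 0], max=3
Drop 3: J rot1 at col 1 lands with bottom-row=2; cleared 0 line(s) (total 0); column heights now [2 5 5 3 0], max=5
Drop 4: O rot3 at col 1 lands with bottom-row=5; cleared 0 line(s) (total 0); column heights now [2 7 7 3 0], max=7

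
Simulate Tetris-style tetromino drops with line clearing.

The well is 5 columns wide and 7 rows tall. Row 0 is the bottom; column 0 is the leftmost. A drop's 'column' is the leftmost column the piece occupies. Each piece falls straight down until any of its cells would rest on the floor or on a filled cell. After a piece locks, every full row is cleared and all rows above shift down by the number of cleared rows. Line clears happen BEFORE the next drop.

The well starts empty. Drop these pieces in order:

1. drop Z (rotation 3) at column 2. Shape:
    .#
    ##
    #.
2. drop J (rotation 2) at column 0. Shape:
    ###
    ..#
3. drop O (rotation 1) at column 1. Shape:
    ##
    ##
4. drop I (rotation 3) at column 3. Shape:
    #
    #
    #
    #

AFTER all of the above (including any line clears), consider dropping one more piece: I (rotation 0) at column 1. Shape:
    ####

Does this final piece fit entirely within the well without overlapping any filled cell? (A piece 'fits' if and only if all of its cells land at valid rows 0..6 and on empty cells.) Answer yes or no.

Drop 1: Z rot3 at col 2 lands with bottom-row=0; cleared 0 line(s) (total 0); column heights now [0 0 2 3 0], max=3
Drop 2: J rot2 at col 0 lands with bottom-row=2; cleared 0 line(s) (total 0); column heights now [4 4 4 3 0], max=4
Drop 3: O rot1 at col 1 lands with bottom-row=4; cleared 0 line(s) (total 0); column heights now [4 6 6 3 0], max=6
Drop 4: I rot3 at col 3 lands with bottom-row=3; cleared 0 line(s) (total 0); column heights now [4 6 6 7 0], max=7
Test piece I rot0 at col 1 (width 4): heights before test = [4 6 6 7 0]; fits = False

Answer: no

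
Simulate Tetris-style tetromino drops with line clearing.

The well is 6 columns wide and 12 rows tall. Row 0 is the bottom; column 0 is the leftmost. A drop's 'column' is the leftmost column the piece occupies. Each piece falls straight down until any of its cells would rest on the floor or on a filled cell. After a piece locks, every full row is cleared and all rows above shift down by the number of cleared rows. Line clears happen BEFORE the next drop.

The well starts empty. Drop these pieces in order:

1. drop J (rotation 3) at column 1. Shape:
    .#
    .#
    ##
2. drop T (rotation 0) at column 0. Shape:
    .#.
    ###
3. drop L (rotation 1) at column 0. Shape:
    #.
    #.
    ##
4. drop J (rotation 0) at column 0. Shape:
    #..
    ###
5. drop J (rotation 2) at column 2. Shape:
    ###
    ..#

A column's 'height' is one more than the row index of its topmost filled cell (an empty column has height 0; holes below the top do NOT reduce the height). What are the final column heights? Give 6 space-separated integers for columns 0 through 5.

Answer: 10 9 10 10 10 0

Derivation:
Drop 1: J rot3 at col 1 lands with bottom-row=0; cleared 0 line(s) (total 0); column heights now [0 1 3 0 0 0], max=3
Drop 2: T rot0 at col 0 lands with bottom-row=3; cleared 0 line(s) (total 0); column heights now [4 5 4 0 0 0], max=5
Drop 3: L rot1 at col 0 lands with bottom-row=5; cleared 0 line(s) (total 0); column heights now [8 6 4 0 0 0], max=8
Drop 4: J rot0 at col 0 lands with bottom-row=8; cleared 0 line(s) (total 0); column heights now [10 9 9 0 0 0], max=10
Drop 5: J rot2 at col 2 lands with bottom-row=8; cleared 0 line(s) (total 0); column heights now [10 9 10 10 10 0], max=10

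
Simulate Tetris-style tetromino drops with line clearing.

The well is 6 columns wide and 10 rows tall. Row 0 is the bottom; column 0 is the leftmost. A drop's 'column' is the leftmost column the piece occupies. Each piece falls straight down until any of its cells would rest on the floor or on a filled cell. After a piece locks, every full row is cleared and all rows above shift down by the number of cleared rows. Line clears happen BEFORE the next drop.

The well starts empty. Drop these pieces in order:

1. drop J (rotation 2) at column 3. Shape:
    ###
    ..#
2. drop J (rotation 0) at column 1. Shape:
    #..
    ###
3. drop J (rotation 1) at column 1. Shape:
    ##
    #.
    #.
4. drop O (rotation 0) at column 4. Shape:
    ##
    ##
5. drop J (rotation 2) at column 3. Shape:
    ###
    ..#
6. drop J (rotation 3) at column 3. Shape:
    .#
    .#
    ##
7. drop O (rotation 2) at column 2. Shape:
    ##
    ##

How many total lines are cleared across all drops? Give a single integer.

Answer: 0

Derivation:
Drop 1: J rot2 at col 3 lands with bottom-row=0; cleared 0 line(s) (total 0); column heights now [0 0 0 2 2 2], max=2
Drop 2: J rot0 at col 1 lands with bottom-row=2; cleared 0 line(s) (total 0); column heights now [0 4 3 3 2 2], max=4
Drop 3: J rot1 at col 1 lands with bottom-row=4; cleared 0 line(s) (total 0); column heights now [0 7 7 3 2 2], max=7
Drop 4: O rot0 at col 4 lands with bottom-row=2; cleared 0 line(s) (total 0); column heights now [0 7 7 3 4 4], max=7
Drop 5: J rot2 at col 3 lands with bottom-row=4; cleared 0 line(s) (total 0); column heights now [0 7 7 6 6 6], max=7
Drop 6: J rot3 at col 3 lands with bottom-row=6; cleared 0 line(s) (total 0); column heights now [0 7 7 7 9 6], max=9
Drop 7: O rot2 at col 2 lands with bottom-row=7; cleared 0 line(s) (total 0); column heights now [0 7 9 9 9 6], max=9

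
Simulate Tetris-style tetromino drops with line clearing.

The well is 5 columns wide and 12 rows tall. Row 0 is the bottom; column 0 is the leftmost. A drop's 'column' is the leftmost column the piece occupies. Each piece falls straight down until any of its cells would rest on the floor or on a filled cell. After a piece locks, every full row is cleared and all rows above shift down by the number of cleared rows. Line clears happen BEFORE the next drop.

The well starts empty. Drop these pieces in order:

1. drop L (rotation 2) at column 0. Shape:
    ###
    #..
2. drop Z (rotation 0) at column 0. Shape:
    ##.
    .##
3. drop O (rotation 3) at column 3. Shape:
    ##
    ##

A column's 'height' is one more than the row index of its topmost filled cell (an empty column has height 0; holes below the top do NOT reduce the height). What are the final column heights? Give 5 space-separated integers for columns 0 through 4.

Drop 1: L rot2 at col 0 lands with bottom-row=0; cleared 0 line(s) (total 0); column heights now [2 2 2 0 0], max=2
Drop 2: Z rot0 at col 0 lands with bottom-row=2; cleared 0 line(s) (total 0); column heights now [4 4 3 0 0], max=4
Drop 3: O rot3 at col 3 lands with bottom-row=0; cleared 1 line(s) (total 1); column heights now [3 3 2 1 1], max=3

Answer: 3 3 2 1 1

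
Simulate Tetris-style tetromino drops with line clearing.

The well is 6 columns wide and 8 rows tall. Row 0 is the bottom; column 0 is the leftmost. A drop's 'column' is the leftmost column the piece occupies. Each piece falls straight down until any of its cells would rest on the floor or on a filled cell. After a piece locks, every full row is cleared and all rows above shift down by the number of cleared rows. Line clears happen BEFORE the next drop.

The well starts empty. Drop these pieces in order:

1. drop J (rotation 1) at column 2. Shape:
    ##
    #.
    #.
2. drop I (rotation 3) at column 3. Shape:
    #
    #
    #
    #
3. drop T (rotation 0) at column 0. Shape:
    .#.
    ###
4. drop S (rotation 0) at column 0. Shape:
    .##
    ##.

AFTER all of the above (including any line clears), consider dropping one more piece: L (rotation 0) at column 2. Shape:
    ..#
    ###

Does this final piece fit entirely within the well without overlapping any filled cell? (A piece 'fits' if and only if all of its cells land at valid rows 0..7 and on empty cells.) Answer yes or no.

Answer: no

Derivation:
Drop 1: J rot1 at col 2 lands with bottom-row=0; cleared 0 line(s) (total 0); column heights now [0 0 3 3 0 0], max=3
Drop 2: I rot3 at col 3 lands with bottom-row=3; cleared 0 line(s) (total 0); column heights now [0 0 3 7 0 0], max=7
Drop 3: T rot0 at col 0 lands with bottom-row=3; cleared 0 line(s) (total 0); column heights now [4 5 4 7 0 0], max=7
Drop 4: S rot0 at col 0 lands with bottom-row=5; cleared 0 line(s) (total 0); column heights now [6 7 7 7 0 0], max=7
Test piece L rot0 at col 2 (width 3): heights before test = [6 7 7 7 0 0]; fits = False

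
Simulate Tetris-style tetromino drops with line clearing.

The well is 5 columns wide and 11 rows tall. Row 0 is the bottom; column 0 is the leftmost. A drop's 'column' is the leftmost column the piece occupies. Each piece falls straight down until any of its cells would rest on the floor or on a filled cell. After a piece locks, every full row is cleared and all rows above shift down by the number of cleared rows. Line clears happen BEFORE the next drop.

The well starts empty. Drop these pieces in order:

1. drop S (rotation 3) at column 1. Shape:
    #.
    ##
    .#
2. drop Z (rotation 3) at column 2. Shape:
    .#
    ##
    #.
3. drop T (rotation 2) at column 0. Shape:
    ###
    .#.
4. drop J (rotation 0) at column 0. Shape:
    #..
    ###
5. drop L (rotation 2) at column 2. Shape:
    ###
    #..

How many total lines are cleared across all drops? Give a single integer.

Drop 1: S rot3 at col 1 lands with bottom-row=0; cleared 0 line(s) (total 0); column heights now [0 3 2 0 0], max=3
Drop 2: Z rot3 at col 2 lands with bottom-row=2; cleared 0 line(s) (total 0); column heights now [0 3 4 5 0], max=5
Drop 3: T rot2 at col 0 lands with bottom-row=3; cleared 0 line(s) (total 0); column heights now [5 5 5 5 0], max=5
Drop 4: J rot0 at col 0 lands with bottom-row=5; cleared 0 line(s) (total 0); column heights now [7 6 6 5 0], max=7
Drop 5: L rot2 at col 2 lands with bottom-row=6; cleared 0 line(s) (total 0); column heights now [7 6 8 8 8], max=8

Answer: 0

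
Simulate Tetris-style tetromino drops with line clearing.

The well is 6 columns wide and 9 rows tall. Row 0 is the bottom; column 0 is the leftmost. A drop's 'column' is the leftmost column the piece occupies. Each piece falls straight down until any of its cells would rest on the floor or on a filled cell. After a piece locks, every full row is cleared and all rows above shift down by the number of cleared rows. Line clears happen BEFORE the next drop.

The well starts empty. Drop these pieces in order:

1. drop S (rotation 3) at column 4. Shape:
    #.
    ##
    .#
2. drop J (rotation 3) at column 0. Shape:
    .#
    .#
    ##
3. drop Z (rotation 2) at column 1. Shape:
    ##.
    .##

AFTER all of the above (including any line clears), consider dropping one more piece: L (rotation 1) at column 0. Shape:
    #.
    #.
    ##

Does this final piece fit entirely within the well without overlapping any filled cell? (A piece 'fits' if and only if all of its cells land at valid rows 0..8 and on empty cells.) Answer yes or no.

Answer: yes

Derivation:
Drop 1: S rot3 at col 4 lands with bottom-row=0; cleared 0 line(s) (total 0); column heights now [0 0 0 0 3 2], max=3
Drop 2: J rot3 at col 0 lands with bottom-row=0; cleared 0 line(s) (total 0); column heights now [1 3 0 0 3 2], max=3
Drop 3: Z rot2 at col 1 lands with bottom-row=2; cleared 0 line(s) (total 0); column heights now [1 4 4 3 3 2], max=4
Test piece L rot1 at col 0 (width 2): heights before test = [1 4 4 3 3 2]; fits = True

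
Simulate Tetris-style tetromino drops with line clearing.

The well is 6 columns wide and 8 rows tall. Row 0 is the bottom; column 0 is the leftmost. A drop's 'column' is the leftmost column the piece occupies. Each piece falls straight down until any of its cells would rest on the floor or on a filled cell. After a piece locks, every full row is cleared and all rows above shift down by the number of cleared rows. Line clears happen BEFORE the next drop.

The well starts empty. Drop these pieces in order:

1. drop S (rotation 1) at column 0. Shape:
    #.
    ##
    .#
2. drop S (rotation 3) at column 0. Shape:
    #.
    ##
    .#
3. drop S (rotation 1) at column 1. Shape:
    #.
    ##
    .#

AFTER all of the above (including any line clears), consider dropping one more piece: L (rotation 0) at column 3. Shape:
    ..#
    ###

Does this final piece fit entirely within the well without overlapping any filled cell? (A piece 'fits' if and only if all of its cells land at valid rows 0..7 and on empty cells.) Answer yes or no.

Answer: yes

Derivation:
Drop 1: S rot1 at col 0 lands with bottom-row=0; cleared 0 line(s) (total 0); column heights now [3 2 0 0 0 0], max=3
Drop 2: S rot3 at col 0 lands with bottom-row=2; cleared 0 line(s) (total 0); column heights now [5 4 0 0 0 0], max=5
Drop 3: S rot1 at col 1 lands with bottom-row=3; cleared 0 line(s) (total 0); column heights now [5 6 5 0 0 0], max=6
Test piece L rot0 at col 3 (width 3): heights before test = [5 6 5 0 0 0]; fits = True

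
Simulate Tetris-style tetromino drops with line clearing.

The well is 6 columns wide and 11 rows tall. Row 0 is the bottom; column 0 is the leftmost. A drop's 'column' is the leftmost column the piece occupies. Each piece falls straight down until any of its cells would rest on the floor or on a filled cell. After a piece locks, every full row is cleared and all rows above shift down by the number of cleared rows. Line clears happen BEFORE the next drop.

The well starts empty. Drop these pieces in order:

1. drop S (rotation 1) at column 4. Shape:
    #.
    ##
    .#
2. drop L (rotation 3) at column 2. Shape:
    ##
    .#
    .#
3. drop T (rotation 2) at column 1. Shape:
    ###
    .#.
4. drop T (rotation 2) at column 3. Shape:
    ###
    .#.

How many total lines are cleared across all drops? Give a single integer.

Drop 1: S rot1 at col 4 lands with bottom-row=0; cleared 0 line(s) (total 0); column heights now [0 0 0 0 3 2], max=3
Drop 2: L rot3 at col 2 lands with bottom-row=0; cleared 0 line(s) (total 0); column heights now [0 0 3 3 3 2], max=3
Drop 3: T rot2 at col 1 lands with bottom-row=3; cleared 0 line(s) (total 0); column heights now [0 5 5 5 3 2], max=5
Drop 4: T rot2 at col 3 lands with bottom-row=4; cleared 0 line(s) (total 0); column heights now [0 5 5 6 6 6], max=6

Answer: 0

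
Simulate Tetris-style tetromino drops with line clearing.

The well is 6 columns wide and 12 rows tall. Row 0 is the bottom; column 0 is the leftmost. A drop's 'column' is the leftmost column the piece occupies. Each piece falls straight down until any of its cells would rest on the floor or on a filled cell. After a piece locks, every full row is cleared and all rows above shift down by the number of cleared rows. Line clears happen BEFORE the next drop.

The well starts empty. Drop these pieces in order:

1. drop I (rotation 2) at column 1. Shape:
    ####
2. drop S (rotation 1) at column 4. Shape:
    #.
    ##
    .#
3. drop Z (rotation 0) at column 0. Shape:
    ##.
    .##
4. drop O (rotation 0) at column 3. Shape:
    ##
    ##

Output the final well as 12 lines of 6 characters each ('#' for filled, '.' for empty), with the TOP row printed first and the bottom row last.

Drop 1: I rot2 at col 1 lands with bottom-row=0; cleared 0 line(s) (total 0); column heights now [0 1 1 1 1 0], max=1
Drop 2: S rot1 at col 4 lands with bottom-row=0; cleared 0 line(s) (total 0); column heights now [0 1 1 1 3 2], max=3
Drop 3: Z rot0 at col 0 lands with bottom-row=1; cleared 0 line(s) (total 0); column heights now [3 3 2 1 3 2], max=3
Drop 4: O rot0 at col 3 lands with bottom-row=3; cleared 0 line(s) (total 0); column heights now [3 3 2 5 5 2], max=5

Answer: ......
......
......
......
......
......
......
...##.
...##.
##..#.
.##.##
.#####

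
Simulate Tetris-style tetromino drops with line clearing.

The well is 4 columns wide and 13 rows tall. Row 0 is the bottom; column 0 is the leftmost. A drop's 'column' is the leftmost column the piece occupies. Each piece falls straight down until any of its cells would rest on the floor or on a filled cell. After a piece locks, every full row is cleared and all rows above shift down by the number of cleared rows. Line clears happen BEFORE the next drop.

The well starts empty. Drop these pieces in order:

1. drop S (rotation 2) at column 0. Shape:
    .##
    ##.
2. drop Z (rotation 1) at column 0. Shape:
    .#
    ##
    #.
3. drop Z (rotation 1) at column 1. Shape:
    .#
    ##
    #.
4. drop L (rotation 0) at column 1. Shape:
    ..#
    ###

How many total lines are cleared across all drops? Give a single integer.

Answer: 0

Derivation:
Drop 1: S rot2 at col 0 lands with bottom-row=0; cleared 0 line(s) (total 0); column heights now [1 2 2 0], max=2
Drop 2: Z rot1 at col 0 lands with bottom-row=1; cleared 0 line(s) (total 0); column heights now [3 4 2 0], max=4
Drop 3: Z rot1 at col 1 lands with bottom-row=4; cleared 0 line(s) (total 0); column heights now [3 6 7 0], max=7
Drop 4: L rot0 at col 1 lands with bottom-row=7; cleared 0 line(s) (total 0); column heights now [3 8 8 9], max=9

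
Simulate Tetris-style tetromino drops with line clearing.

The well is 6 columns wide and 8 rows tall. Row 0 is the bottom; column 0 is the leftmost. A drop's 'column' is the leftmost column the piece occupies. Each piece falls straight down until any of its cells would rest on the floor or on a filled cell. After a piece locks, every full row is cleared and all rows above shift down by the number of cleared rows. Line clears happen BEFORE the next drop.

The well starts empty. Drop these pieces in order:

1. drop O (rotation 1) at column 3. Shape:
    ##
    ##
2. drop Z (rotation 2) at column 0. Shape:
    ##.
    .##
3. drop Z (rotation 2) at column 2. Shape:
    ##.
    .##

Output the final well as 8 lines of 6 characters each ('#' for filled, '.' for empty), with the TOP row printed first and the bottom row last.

Drop 1: O rot1 at col 3 lands with bottom-row=0; cleared 0 line(s) (total 0); column heights now [0 0 0 2 2 0], max=2
Drop 2: Z rot2 at col 0 lands with bottom-row=0; cleared 0 line(s) (total 0); column heights now [2 2 1 2 2 0], max=2
Drop 3: Z rot2 at col 2 lands with bottom-row=2; cleared 0 line(s) (total 0); column heights now [2 2 4 4 3 0], max=4

Answer: ......
......
......
......
..##..
...##.
##.##.
.####.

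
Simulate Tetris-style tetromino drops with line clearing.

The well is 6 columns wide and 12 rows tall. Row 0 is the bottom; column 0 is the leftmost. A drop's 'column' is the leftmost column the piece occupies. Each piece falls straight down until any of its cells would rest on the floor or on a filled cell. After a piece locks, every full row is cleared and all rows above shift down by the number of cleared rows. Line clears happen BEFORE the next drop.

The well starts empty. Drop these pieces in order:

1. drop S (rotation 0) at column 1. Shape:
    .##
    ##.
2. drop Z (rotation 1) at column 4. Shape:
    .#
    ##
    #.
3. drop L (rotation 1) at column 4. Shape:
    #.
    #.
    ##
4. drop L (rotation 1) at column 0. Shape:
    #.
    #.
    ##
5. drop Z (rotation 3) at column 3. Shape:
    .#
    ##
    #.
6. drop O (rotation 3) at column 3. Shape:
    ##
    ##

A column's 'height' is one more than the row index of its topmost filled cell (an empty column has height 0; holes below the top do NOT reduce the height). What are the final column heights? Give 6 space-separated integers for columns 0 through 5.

Drop 1: S rot0 at col 1 lands with bottom-row=0; cleared 0 line(s) (total 0); column heights now [0 1 2 2 0 0], max=2
Drop 2: Z rot1 at col 4 lands with bottom-row=0; cleared 0 line(s) (total 0); column heights now [0 1 2 2 2 3], max=3
Drop 3: L rot1 at col 4 lands with bottom-row=3; cleared 0 line(s) (total 0); column heights now [0 1 2 2 6 4], max=6
Drop 4: L rot1 at col 0 lands with bottom-row=1; cleared 1 line(s) (total 1); column heights now [3 1 1 0 5 3], max=5
Drop 5: Z rot3 at col 3 lands with bottom-row=4; cleared 0 line(s) (total 1); column heights now [3 1 1 6 7 3], max=7
Drop 6: O rot3 at col 3 lands with bottom-row=7; cleared 0 line(s) (total 1); column heights now [3 1 1 9 9 3], max=9

Answer: 3 1 1 9 9 3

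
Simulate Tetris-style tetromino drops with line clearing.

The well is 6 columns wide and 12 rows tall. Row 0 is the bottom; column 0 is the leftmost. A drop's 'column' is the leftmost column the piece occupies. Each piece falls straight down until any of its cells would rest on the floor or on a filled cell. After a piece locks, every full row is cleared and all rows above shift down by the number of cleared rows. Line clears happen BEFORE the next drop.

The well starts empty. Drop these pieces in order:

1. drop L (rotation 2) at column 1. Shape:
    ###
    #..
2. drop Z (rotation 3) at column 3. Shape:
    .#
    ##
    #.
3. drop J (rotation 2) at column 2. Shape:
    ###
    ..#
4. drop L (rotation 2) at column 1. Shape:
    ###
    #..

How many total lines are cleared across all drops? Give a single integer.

Answer: 0

Derivation:
Drop 1: L rot2 at col 1 lands with bottom-row=0; cleared 0 line(s) (total 0); column heights now [0 2 2 2 0 0], max=2
Drop 2: Z rot3 at col 3 lands with bottom-row=2; cleared 0 line(s) (total 0); column heights now [0 2 2 4 5 0], max=5
Drop 3: J rot2 at col 2 lands with bottom-row=5; cleared 0 line(s) (total 0); column heights now [0 2 7 7 7 0], max=7
Drop 4: L rot2 at col 1 lands with bottom-row=6; cleared 0 line(s) (total 0); column heights now [0 8 8 8 7 0], max=8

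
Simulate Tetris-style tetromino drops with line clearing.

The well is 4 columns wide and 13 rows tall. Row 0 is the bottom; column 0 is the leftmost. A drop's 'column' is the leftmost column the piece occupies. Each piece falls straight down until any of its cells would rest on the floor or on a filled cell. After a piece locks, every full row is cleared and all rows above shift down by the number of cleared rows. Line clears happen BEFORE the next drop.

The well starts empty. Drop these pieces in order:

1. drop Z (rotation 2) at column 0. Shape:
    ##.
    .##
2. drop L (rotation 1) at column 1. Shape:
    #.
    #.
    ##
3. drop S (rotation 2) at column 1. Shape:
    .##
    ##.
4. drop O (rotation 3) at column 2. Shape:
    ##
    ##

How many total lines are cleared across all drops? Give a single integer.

Drop 1: Z rot2 at col 0 lands with bottom-row=0; cleared 0 line(s) (total 0); column heights now [2 2 1 0], max=2
Drop 2: L rot1 at col 1 lands with bottom-row=2; cleared 0 line(s) (total 0); column heights now [2 5 3 0], max=5
Drop 3: S rot2 at col 1 lands with bottom-row=5; cleared 0 line(s) (total 0); column heights now [2 6 7 7], max=7
Drop 4: O rot3 at col 2 lands with bottom-row=7; cleared 0 line(s) (total 0); column heights now [2 6 9 9], max=9

Answer: 0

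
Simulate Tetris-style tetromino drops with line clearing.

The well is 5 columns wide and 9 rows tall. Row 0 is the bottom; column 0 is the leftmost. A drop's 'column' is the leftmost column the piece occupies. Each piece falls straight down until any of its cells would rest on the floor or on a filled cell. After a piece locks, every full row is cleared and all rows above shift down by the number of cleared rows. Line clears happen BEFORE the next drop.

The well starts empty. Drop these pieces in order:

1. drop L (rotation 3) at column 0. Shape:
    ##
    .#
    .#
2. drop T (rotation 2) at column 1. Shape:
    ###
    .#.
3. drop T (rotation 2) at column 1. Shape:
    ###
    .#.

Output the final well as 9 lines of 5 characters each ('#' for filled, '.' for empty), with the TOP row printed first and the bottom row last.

Drop 1: L rot3 at col 0 lands with bottom-row=0; cleared 0 line(s) (total 0); column heights now [3 3 0 0 0], max=3
Drop 2: T rot2 at col 1 lands with bottom-row=2; cleared 0 line(s) (total 0); column heights now [3 4 4 4 0], max=4
Drop 3: T rot2 at col 1 lands with bottom-row=4; cleared 0 line(s) (total 0); column heights now [3 6 6 6 0], max=6

Answer: .....
.....
.....
.###.
..#..
.###.
###..
.#...
.#...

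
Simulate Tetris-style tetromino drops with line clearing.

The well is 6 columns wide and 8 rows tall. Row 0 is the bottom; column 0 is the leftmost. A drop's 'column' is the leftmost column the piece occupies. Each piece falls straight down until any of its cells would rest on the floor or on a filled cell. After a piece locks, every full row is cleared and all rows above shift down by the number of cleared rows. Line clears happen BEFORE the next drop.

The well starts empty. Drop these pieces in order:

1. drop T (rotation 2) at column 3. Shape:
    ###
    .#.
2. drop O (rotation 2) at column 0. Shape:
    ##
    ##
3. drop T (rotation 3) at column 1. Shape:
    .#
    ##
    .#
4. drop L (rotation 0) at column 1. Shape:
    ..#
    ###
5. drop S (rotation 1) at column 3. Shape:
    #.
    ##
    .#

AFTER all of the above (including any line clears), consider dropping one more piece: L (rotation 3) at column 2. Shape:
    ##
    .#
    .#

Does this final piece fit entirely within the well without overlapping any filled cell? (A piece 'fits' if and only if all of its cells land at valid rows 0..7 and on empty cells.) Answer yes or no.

Drop 1: T rot2 at col 3 lands with bottom-row=0; cleared 0 line(s) (total 0); column heights now [0 0 0 2 2 2], max=2
Drop 2: O rot2 at col 0 lands with bottom-row=0; cleared 0 line(s) (total 0); column heights now [2 2 0 2 2 2], max=2
Drop 3: T rot3 at col 1 lands with bottom-row=1; cleared 1 line(s) (total 1); column heights now [1 2 3 0 1 0], max=3
Drop 4: L rot0 at col 1 lands with bottom-row=3; cleared 0 line(s) (total 1); column heights now [1 4 4 5 1 0], max=5
Drop 5: S rot1 at col 3 lands with bottom-row=4; cleared 0 line(s) (total 1); column heights now [1 4 4 7 6 0], max=7
Test piece L rot3 at col 2 (width 2): heights before test = [1 4 4 7 6 0]; fits = False

Answer: no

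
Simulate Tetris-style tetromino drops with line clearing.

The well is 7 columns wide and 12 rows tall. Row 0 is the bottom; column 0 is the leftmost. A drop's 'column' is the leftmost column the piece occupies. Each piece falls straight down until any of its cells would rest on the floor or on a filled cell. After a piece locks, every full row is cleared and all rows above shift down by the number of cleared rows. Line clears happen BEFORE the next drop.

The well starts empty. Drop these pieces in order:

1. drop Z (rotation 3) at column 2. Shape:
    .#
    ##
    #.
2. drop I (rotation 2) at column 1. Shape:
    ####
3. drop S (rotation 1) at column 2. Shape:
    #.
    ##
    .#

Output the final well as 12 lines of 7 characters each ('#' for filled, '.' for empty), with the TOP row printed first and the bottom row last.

Drop 1: Z rot3 at col 2 lands with bottom-row=0; cleared 0 line(s) (total 0); column heights now [0 0 2 3 0 0 0], max=3
Drop 2: I rot2 at col 1 lands with bottom-row=3; cleared 0 line(s) (total 0); column heights now [0 4 4 4 4 0 0], max=4
Drop 3: S rot1 at col 2 lands with bottom-row=4; cleared 0 line(s) (total 0); column heights now [0 4 7 6 4 0 0], max=7

Answer: .......
.......
.......
.......
.......
..#....
..##...
...#...
.####..
...#...
..##...
..#....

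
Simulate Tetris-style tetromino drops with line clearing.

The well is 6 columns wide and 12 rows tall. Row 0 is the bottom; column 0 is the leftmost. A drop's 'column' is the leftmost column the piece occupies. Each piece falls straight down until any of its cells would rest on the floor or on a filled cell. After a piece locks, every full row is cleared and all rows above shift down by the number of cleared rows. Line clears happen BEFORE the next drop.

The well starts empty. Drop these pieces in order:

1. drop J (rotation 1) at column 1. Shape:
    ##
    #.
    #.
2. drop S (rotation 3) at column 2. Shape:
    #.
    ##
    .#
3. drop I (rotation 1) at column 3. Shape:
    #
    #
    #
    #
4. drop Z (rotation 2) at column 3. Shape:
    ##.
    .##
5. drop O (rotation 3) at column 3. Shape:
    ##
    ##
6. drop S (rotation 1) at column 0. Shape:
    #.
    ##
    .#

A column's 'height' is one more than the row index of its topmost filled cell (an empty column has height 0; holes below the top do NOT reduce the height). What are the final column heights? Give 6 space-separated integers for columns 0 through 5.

Answer: 6 5 5 11 11 8

Derivation:
Drop 1: J rot1 at col 1 lands with bottom-row=0; cleared 0 line(s) (total 0); column heights now [0 3 3 0 0 0], max=3
Drop 2: S rot3 at col 2 lands with bottom-row=2; cleared 0 line(s) (total 0); column heights now [0 3 5 4 0 0], max=5
Drop 3: I rot1 at col 3 lands with bottom-row=4; cleared 0 line(s) (total 0); column heights now [0 3 5 8 0 0], max=8
Drop 4: Z rot2 at col 3 lands with bottom-row=7; cleared 0 line(s) (total 0); column heights now [0 3 5 9 9 8], max=9
Drop 5: O rot3 at col 3 lands with bottom-row=9; cleared 0 line(s) (total 0); column heights now [0 3 5 11 11 8], max=11
Drop 6: S rot1 at col 0 lands with bottom-row=3; cleared 0 line(s) (total 0); column heights now [6 5 5 11 11 8], max=11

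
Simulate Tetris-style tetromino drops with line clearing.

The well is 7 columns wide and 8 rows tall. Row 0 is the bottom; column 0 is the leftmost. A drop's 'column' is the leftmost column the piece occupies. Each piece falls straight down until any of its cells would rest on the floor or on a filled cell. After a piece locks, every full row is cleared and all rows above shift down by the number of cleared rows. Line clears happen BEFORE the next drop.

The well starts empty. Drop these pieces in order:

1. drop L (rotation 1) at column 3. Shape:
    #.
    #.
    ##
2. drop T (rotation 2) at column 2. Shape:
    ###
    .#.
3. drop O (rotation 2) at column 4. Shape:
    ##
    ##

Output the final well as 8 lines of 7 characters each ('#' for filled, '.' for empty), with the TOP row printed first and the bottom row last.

Answer: .......
....##.
....##.
..###..
...#...
...#...
...#...
...##..

Derivation:
Drop 1: L rot1 at col 3 lands with bottom-row=0; cleared 0 line(s) (total 0); column heights now [0 0 0 3 1 0 0], max=3
Drop 2: T rot2 at col 2 lands with bottom-row=3; cleared 0 line(s) (total 0); column heights now [0 0 5 5 5 0 0], max=5
Drop 3: O rot2 at col 4 lands with bottom-row=5; cleared 0 line(s) (total 0); column heights now [0 0 5 5 7 7 0], max=7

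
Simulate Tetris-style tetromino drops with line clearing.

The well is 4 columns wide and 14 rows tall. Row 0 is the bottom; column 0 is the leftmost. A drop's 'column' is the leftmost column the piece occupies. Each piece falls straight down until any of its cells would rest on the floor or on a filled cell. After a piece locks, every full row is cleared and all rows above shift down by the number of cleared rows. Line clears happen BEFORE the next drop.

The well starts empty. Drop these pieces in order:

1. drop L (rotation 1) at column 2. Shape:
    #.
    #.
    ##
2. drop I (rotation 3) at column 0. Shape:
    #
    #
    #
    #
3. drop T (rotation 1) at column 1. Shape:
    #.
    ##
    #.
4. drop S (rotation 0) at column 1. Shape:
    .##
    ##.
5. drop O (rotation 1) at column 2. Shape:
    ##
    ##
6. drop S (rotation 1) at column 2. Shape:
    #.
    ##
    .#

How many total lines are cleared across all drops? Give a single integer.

Drop 1: L rot1 at col 2 lands with bottom-row=0; cleared 0 line(s) (total 0); column heights now [0 0 3 1], max=3
Drop 2: I rot3 at col 0 lands with bottom-row=0; cleared 0 line(s) (total 0); column heights now [4 0 3 1], max=4
Drop 3: T rot1 at col 1 lands with bottom-row=2; cleared 0 line(s) (total 0); column heights now [4 5 4 1], max=5
Drop 4: S rot0 at col 1 lands with bottom-row=5; cleared 0 line(s) (total 0); column heights now [4 6 7 7], max=7
Drop 5: O rot1 at col 2 lands with bottom-row=7; cleared 0 line(s) (total 0); column heights now [4 6 9 9], max=9
Drop 6: S rot1 at col 2 lands with bottom-row=9; cleared 0 line(s) (total 0); column heights now [4 6 12 11], max=12

Answer: 0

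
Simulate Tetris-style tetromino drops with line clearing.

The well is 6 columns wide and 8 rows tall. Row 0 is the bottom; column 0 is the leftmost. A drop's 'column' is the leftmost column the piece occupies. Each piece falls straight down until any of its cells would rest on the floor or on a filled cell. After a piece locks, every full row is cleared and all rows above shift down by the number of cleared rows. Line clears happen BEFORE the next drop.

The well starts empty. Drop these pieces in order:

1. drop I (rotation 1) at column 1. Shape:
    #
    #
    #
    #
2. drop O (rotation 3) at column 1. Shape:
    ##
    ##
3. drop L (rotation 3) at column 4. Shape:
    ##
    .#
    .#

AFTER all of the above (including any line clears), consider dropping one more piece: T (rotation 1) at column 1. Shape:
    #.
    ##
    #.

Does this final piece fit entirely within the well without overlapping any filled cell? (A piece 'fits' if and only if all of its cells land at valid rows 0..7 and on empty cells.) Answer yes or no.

Drop 1: I rot1 at col 1 lands with bottom-row=0; cleared 0 line(s) (total 0); column heights now [0 4 0 0 0 0], max=4
Drop 2: O rot3 at col 1 lands with bottom-row=4; cleared 0 line(s) (total 0); column heights now [0 6 6 0 0 0], max=6
Drop 3: L rot3 at col 4 lands with bottom-row=0; cleared 0 line(s) (total 0); column heights now [0 6 6 0 3 3], max=6
Test piece T rot1 at col 1 (width 2): heights before test = [0 6 6 0 3 3]; fits = False

Answer: no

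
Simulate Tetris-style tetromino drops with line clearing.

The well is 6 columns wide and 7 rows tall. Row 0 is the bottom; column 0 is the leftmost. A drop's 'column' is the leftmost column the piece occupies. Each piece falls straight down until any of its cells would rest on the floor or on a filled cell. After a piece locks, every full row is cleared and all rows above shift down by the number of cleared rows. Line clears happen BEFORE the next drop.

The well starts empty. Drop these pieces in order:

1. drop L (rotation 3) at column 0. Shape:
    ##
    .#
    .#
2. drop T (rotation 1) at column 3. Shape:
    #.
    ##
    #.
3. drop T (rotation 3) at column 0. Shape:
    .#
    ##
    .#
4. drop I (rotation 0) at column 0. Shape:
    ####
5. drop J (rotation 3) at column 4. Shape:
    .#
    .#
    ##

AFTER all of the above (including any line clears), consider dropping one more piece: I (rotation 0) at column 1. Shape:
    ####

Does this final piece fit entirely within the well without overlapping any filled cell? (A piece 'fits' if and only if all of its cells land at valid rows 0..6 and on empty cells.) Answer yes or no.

Answer: no

Derivation:
Drop 1: L rot3 at col 0 lands with bottom-row=0; cleared 0 line(s) (total 0); column heights now [3 3 0 0 0 0], max=3
Drop 2: T rot1 at col 3 lands with bottom-row=0; cleared 0 line(s) (total 0); column heights now [3 3 0 3 2 0], max=3
Drop 3: T rot3 at col 0 lands with bottom-row=3; cleared 0 line(s) (total 0); column heights now [5 6 0 3 2 0], max=6
Drop 4: I rot0 at col 0 lands with bottom-row=6; cleared 0 line(s) (total 0); column heights now [7 7 7 7 2 0], max=7
Drop 5: J rot3 at col 4 lands with bottom-row=2; cleared 0 line(s) (total 0); column heights now [7 7 7 7 3 5], max=7
Test piece I rot0 at col 1 (width 4): heights before test = [7 7 7 7 3 5]; fits = False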